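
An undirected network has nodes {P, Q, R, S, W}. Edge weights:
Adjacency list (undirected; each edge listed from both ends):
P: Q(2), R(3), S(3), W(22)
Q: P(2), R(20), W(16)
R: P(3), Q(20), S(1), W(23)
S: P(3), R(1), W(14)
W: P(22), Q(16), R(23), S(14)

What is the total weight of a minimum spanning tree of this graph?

Kruskal: consider edges lightest-first.
R S (1): add — endpoints in different components.
P Q (2): add — endpoints in different components.
P R (3): add — endpoints in different components.
P S (3): skip — S and P already connected.
S W (14): add — endpoints in different components.
MST edges: R S, P Q, P R, S W; total weight 1+2+3+14 = 20.

20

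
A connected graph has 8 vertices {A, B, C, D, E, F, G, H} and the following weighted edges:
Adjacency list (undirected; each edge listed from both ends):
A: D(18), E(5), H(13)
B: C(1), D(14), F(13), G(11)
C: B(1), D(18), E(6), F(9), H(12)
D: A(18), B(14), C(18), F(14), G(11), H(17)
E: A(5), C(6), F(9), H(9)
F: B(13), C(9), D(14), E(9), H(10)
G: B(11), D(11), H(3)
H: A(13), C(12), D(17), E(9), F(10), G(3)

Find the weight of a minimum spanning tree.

44

Kruskal's algorithm — process edges by increasing weight (ties by edge label):
B C (1): add — endpoints in different components.
G H (3): add — endpoints in different components.
A E (5): add — endpoints in different components.
C E (6): add — endpoints in different components.
C F (9): add — endpoints in different components.
E F (9): skip — E and F already connected.
E H (9): add — endpoints in different components.
F H (10): skip — F and H already connected.
B G (11): skip — B and G already connected.
D G (11): add — endpoints in different components.
MST edges: B C, G H, A E, C E, C F, E H, D G; total weight 1+3+5+6+9+9+11 = 44.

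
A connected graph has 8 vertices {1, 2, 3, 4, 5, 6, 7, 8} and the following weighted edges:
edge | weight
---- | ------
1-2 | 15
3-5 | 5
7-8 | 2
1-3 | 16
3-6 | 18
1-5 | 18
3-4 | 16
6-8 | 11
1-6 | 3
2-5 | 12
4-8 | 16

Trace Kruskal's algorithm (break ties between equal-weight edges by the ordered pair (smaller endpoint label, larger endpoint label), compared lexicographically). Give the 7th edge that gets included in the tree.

Sort edges by weight, then run Kruskal:
7-8 (2): add — endpoints in different components.
1-6 (3): add — endpoints in different components.
3-5 (5): add — endpoints in different components.
6-8 (11): add — endpoints in different components.
2-5 (12): add — endpoints in different components.
1-2 (15): add — endpoints in different components.
1-3 (16): skip — 1 and 3 already connected.
3-4 (16): add — endpoints in different components.
The 7th edge added is 3-4.

3-4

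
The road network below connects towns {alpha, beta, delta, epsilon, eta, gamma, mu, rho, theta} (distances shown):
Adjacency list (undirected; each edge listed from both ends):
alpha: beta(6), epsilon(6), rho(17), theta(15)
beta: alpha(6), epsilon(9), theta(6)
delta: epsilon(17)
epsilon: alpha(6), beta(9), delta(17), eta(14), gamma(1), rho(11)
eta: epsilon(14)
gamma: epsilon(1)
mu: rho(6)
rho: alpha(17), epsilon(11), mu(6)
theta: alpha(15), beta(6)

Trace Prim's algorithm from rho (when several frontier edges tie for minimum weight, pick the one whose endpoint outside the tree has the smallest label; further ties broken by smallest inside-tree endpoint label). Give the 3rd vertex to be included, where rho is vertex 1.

epsilon

Prim, starting at rho.
Step 1: cheapest edge leaving the tree is mu rho (6); add mu.
Step 2: cheapest edge leaving the tree is epsilon rho (11); add epsilon.
Step 3: cheapest edge leaving the tree is epsilon gamma (1); add gamma.
Step 4: cheapest edge leaving the tree is alpha epsilon (6); add alpha.
Step 5: cheapest edge leaving the tree is alpha beta (6); add beta.
Step 6: cheapest edge leaving the tree is beta theta (6); add theta.
Step 7: cheapest edge leaving the tree is epsilon eta (14); add eta.
Step 8: cheapest edge leaving the tree is delta epsilon (17); add delta.
Vertex order: rho, mu, epsilon, gamma, alpha, beta, theta, eta, delta. The 3rd vertex is epsilon.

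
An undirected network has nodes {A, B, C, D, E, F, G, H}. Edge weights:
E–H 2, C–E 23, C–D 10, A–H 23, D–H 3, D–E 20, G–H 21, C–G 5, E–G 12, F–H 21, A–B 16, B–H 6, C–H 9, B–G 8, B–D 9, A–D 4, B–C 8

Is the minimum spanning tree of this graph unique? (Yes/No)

Kruskal's algorithm — process edges by increasing weight (ties by edge label):
E–H (2): add — endpoints in different components.
D–H (3): add — endpoints in different components.
A–D (4): add — endpoints in different components.
C–G (5): add — endpoints in different components.
B–H (6): add — endpoints in different components.
B–C (8): add — endpoints in different components.
B–G (8): skip — B and G already connected.
B–D (9): skip — B and D already connected.
C–H (9): skip — C and H already connected.
C–D (10): skip — C and D already connected.
E–G (12): skip — E and G already connected.
A–B (16): skip — A and B already connected.
D–E (20): skip — D and E already connected.
F–H (21): add — endpoints in different components.
Non-tree edge B–G has weight 8, equal to the heaviest edge on its tree cycle — swapping gives another MST of the same weight. Not unique.

No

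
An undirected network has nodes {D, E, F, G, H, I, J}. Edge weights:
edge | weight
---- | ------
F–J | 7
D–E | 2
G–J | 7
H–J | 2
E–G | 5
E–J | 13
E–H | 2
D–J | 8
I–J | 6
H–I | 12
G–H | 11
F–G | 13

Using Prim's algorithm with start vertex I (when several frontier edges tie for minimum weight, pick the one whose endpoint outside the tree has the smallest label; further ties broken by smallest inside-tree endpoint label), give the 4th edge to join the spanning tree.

D-E

Grow the tree from I using Prim:
Step 1: cheapest edge leaving the tree is I–J (6); add J.
Step 2: cheapest edge leaving the tree is H–J (2); add H.
Step 3: cheapest edge leaving the tree is E–H (2); add E.
Step 4: cheapest edge leaving the tree is D–E (2); add D.
Step 5: cheapest edge leaving the tree is E–G (5); add G.
Step 6: cheapest edge leaving the tree is F–J (7); add F.
The 4th edge added is D–E.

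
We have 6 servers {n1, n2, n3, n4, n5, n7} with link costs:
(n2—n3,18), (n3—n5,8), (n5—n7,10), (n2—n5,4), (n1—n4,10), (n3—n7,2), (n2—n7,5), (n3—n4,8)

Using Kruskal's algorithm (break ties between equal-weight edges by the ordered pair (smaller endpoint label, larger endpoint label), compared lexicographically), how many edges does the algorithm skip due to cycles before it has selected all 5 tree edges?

Kruskal: consider edges lightest-first.
n3—n7 (2): add. Components now {n3,n7} {n5} {n2} {n1} {n4}
n2—n5 (4): add. Components now {n3,n7} {n2,n5} {n1} {n4}
n2—n7 (5): add. Components now {n2,n3,n5,n7} {n1} {n4}
n3—n4 (8): add. Components now {n2,n3,n4,n5,n7} {n1}
n3—n5 (8): skip — n5 and n3 already connected.
n1—n4 (10): add. Components now {n1,n2,n3,n4,n5,n7}
Edges rejected before the tree was complete: 1.

1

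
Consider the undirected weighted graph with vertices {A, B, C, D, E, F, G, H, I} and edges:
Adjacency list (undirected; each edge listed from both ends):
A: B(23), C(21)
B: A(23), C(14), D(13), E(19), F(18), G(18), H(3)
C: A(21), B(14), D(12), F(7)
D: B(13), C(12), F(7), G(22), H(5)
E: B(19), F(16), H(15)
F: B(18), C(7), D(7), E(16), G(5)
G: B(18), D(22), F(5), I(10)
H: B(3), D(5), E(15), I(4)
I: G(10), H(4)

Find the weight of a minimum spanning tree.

Kruskal: consider edges lightest-first.
B–H (3): add — endpoints in different components.
H–I (4): add — endpoints in different components.
D–H (5): add — endpoints in different components.
F–G (5): add — endpoints in different components.
C–F (7): add — endpoints in different components.
D–F (7): add — endpoints in different components.
G–I (10): skip — G and I already connected.
C–D (12): skip — C and D already connected.
B–D (13): skip — B and D already connected.
B–C (14): skip — B and C already connected.
E–H (15): add — endpoints in different components.
E–F (16): skip — E and F already connected.
B–F (18): skip — B and F already connected.
B–G (18): skip — B and G already connected.
B–E (19): skip — B and E already connected.
A–C (21): add — endpoints in different components.
MST edges: B–H, H–I, D–H, F–G, C–F, D–F, E–H, A–C; total weight 3+4+5+5+7+7+15+21 = 67.

67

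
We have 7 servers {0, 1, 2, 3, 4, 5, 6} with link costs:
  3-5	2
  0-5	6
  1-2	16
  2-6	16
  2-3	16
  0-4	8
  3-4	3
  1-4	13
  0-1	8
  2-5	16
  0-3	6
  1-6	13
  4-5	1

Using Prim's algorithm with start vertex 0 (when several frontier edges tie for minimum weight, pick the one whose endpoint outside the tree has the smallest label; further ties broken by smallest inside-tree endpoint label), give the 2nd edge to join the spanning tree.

3-5

Prim, starting at 0.
Step 1: cheapest edge leaving the tree is 0-3 (6); add 3.
Step 2: cheapest edge leaving the tree is 3-5 (2); add 5.
Step 3: cheapest edge leaving the tree is 4-5 (1); add 4.
Step 4: cheapest edge leaving the tree is 0-1 (8); add 1.
Step 5: cheapest edge leaving the tree is 1-6 (13); add 6.
Step 6: cheapest edge leaving the tree is 1-2 (16); add 2.
The 2nd edge added is 3-5.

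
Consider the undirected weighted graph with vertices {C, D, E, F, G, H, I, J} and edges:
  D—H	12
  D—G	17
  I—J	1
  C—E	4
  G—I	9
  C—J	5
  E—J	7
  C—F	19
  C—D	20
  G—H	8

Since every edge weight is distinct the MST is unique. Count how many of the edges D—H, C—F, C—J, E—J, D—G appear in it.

Kruskal's algorithm — process edges by increasing weight (ties by edge label):
I—J (1): add — endpoints in different components.
C—E (4): add — endpoints in different components.
C—J (5): add — endpoints in different components.
E—J (7): skip — E and J already connected.
G—H (8): add — endpoints in different components.
G—I (9): add — endpoints in different components.
D—H (12): add — endpoints in different components.
D—G (17): skip — D and G already connected.
C—F (19): add — endpoints in different components.
MST edge set: {I—J, C—E, C—J, G—H, G—I, D—H, C—F}.
Of the listed edges, {D—H, C—F, C—J} are in the MST → 3.

3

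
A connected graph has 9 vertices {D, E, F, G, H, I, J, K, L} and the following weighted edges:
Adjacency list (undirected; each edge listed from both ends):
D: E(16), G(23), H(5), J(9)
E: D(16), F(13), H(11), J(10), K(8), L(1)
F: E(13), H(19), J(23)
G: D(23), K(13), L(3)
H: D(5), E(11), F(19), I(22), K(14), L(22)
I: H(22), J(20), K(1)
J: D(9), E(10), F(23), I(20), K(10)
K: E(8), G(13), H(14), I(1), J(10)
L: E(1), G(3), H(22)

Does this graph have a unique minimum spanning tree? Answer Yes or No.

Kruskal: consider edges lightest-first.
E—L (1): add — endpoints in different components.
I—K (1): add — endpoints in different components.
G—L (3): add — endpoints in different components.
D—H (5): add — endpoints in different components.
E—K (8): add — endpoints in different components.
D—J (9): add — endpoints in different components.
E—J (10): add — endpoints in different components.
J—K (10): skip — J and K already connected.
E—H (11): skip — E and H already connected.
E—F (13): add — endpoints in different components.
Non-tree edge J—K has weight 10, equal to the heaviest edge on its tree cycle — swapping gives another MST of the same weight. Not unique.

No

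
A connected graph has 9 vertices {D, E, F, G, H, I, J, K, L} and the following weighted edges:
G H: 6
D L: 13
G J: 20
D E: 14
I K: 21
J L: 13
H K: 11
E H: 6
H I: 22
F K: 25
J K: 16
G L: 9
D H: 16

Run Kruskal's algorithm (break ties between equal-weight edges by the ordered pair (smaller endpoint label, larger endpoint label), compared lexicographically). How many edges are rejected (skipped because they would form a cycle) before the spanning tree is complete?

5

Kruskal's algorithm — process edges by increasing weight (ties by edge label):
E H (6): add — endpoints in different components.
G H (6): add — endpoints in different components.
G L (9): add — endpoints in different components.
H K (11): add — endpoints in different components.
D L (13): add — endpoints in different components.
J L (13): add — endpoints in different components.
D E (14): skip — D and E already connected.
D H (16): skip — D and H already connected.
J K (16): skip — J and K already connected.
G J (20): skip — G and J already connected.
I K (21): add — endpoints in different components.
H I (22): skip — H and I already connected.
F K (25): add — endpoints in different components.
Edges rejected before the tree was complete: 5.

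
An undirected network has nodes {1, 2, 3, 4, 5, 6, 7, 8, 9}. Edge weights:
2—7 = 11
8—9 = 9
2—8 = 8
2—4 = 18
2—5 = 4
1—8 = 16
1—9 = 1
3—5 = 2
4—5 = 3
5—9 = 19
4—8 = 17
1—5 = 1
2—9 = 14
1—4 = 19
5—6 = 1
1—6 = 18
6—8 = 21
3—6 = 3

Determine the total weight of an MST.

31

Prim, starting at 9.
Step 1: cheapest edge leaving the tree is 1—9 (1); add 1.
Step 2: cheapest edge leaving the tree is 1—5 (1); add 5.
Step 3: cheapest edge leaving the tree is 5—6 (1); add 6.
Step 4: cheapest edge leaving the tree is 3—5 (2); add 3.
Step 5: cheapest edge leaving the tree is 4—5 (3); add 4.
Step 6: cheapest edge leaving the tree is 2—5 (4); add 2.
Step 7: cheapest edge leaving the tree is 2—8 (8); add 8.
Step 8: cheapest edge leaving the tree is 2—7 (11); add 7.
MST edges: 1—9, 1—5, 5—6, 3—5, 4—5, 2—5, 2—8, 2—7; total weight 1+1+1+2+3+4+8+11 = 31.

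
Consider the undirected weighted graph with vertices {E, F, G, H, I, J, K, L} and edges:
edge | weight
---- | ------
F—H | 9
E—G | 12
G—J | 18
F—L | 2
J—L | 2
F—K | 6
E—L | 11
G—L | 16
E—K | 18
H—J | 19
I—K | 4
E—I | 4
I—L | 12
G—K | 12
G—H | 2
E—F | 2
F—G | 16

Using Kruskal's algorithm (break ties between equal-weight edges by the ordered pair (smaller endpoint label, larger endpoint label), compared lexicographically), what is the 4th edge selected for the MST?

Kruskal: consider edges lightest-first.
E—F (2): add — endpoints in different components.
F—L (2): add — endpoints in different components.
G—H (2): add — endpoints in different components.
J—L (2): add — endpoints in different components.
E—I (4): add — endpoints in different components.
I—K (4): add — endpoints in different components.
F—K (6): skip — F and K already connected.
F—H (9): add — endpoints in different components.
The 4th edge added is J—L.

J-L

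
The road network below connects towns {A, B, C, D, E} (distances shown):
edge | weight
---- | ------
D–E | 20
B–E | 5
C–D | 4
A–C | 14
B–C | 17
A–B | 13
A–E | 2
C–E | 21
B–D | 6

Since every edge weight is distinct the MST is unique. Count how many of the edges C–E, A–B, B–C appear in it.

0

Kruskal's algorithm — process edges by increasing weight (ties by edge label):
A–E (2): add — endpoints in different components.
C–D (4): add — endpoints in different components.
B–E (5): add — endpoints in different components.
B–D (6): add — endpoints in different components.
MST edge set: {A–E, C–D, B–E, B–D}.
Of the listed edges, {} are in the MST → 0.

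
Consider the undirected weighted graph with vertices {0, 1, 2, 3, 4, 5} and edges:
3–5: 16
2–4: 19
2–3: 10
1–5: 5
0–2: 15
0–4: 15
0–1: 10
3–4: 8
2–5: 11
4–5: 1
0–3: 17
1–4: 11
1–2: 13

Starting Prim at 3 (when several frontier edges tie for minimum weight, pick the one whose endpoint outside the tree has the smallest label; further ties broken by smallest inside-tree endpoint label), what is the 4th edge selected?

Prim, starting at 3.
Step 1: cheapest edge leaving the tree is 3–4 (8); add 4.
Step 2: cheapest edge leaving the tree is 4–5 (1); add 5.
Step 3: cheapest edge leaving the tree is 1–5 (5); add 1.
Step 4: cheapest edge leaving the tree is 0–1 (10); add 0.
Step 5: cheapest edge leaving the tree is 2–3 (10); add 2.
The 4th edge added is 0–1.

0-1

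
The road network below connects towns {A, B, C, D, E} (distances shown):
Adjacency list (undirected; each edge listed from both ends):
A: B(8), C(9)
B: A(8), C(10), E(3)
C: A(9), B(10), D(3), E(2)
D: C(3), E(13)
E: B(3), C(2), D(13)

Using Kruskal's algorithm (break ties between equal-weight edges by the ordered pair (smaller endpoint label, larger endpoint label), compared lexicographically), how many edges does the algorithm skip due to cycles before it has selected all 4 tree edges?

0

Kruskal's algorithm — process edges by increasing weight (ties by edge label):
C–E (2): add. Components now {A} {B} {C,E} {D}
B–E (3): add. Components now {A} {B,C,E} {D}
C–D (3): add. Components now {A} {B,C,D,E}
A–B (8): add. Components now {A,B,C,D,E}
Edges rejected before the tree was complete: 0.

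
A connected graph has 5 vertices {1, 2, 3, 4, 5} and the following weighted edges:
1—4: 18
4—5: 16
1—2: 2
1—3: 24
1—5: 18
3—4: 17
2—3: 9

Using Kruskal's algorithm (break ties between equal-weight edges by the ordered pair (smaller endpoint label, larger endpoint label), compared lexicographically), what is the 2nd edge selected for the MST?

2-3

Kruskal's algorithm — process edges by increasing weight (ties by edge label):
1—2 (2): add — endpoints in different components.
2—3 (9): add — endpoints in different components.
4—5 (16): add — endpoints in different components.
3—4 (17): add — endpoints in different components.
The 2nd edge added is 2—3.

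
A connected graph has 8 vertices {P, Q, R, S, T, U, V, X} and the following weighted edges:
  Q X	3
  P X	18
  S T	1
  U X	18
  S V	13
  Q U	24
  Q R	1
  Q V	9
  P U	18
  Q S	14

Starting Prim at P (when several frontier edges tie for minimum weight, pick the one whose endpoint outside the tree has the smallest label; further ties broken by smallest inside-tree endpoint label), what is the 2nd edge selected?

P-X

Prim's algorithm from P:
Step 1: cheapest edge leaving the tree is P U (18); add U.
Step 2: cheapest edge leaving the tree is P X (18); add X.
Step 3: cheapest edge leaving the tree is Q X (3); add Q.
Step 4: cheapest edge leaving the tree is Q R (1); add R.
Step 5: cheapest edge leaving the tree is Q V (9); add V.
Step 6: cheapest edge leaving the tree is S V (13); add S.
Step 7: cheapest edge leaving the tree is S T (1); add T.
The 2nd edge added is P X.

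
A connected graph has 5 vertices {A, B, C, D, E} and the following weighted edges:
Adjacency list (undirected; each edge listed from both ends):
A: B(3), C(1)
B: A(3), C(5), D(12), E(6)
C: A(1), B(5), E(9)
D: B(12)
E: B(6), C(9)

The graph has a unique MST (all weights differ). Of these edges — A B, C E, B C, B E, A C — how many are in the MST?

3

Kruskal's algorithm — process edges by increasing weight (ties by edge label):
A C (1): add. Components now {A,C} {B} {D} {E}
A B (3): add. Components now {A,B,C} {D} {E}
B C (5): skip — B and C already connected.
B E (6): add. Components now {A,B,C,E} {D}
C E (9): skip — C and E already connected.
B D (12): add. Components now {A,B,C,D,E}
MST edge set: {A C, A B, B E, B D}.
Of the listed edges, {A B, B E, A C} are in the MST → 3.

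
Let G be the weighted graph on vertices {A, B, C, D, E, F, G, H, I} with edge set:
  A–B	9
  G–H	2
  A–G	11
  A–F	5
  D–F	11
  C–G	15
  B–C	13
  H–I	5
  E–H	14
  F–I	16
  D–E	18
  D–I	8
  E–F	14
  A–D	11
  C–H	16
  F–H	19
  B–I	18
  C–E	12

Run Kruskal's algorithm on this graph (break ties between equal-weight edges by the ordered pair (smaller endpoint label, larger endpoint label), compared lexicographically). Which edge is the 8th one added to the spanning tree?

B-C

Sort edges by weight, then run Kruskal:
G–H (2): add — endpoints in different components.
A–F (5): add — endpoints in different components.
H–I (5): add — endpoints in different components.
D–I (8): add — endpoints in different components.
A–B (9): add — endpoints in different components.
A–D (11): add — endpoints in different components.
A–G (11): skip — A and G already connected.
D–F (11): skip — D and F already connected.
C–E (12): add — endpoints in different components.
B–C (13): add — endpoints in different components.
The 8th edge added is B–C.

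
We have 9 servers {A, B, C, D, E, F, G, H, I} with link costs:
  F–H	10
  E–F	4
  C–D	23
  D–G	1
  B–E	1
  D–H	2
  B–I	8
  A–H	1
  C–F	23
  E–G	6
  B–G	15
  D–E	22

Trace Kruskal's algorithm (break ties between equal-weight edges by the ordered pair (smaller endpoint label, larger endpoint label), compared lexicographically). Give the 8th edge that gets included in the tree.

Sort edges by weight, then run Kruskal:
A–H (1): add — endpoints in different components.
B–E (1): add — endpoints in different components.
D–G (1): add — endpoints in different components.
D–H (2): add — endpoints in different components.
E–F (4): add — endpoints in different components.
E–G (6): add — endpoints in different components.
B–I (8): add — endpoints in different components.
F–H (10): skip — F and H already connected.
B–G (15): skip — B and G already connected.
D–E (22): skip — D and E already connected.
C–D (23): add — endpoints in different components.
The 8th edge added is C–D.

C-D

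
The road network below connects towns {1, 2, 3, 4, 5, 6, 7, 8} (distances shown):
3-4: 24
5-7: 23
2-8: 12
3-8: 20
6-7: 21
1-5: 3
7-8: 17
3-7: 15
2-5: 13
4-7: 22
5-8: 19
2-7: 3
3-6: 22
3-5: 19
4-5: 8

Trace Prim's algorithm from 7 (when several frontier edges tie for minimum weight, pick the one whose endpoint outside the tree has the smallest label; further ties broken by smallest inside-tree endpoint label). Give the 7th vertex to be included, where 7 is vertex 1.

Grow the tree from 7 using Prim:
Step 1: cheapest edge leaving the tree is 2-7 (3); add 2.
Step 2: cheapest edge leaving the tree is 2-8 (12); add 8.
Step 3: cheapest edge leaving the tree is 2-5 (13); add 5.
Step 4: cheapest edge leaving the tree is 1-5 (3); add 1.
Step 5: cheapest edge leaving the tree is 4-5 (8); add 4.
Step 6: cheapest edge leaving the tree is 3-7 (15); add 3.
Step 7: cheapest edge leaving the tree is 6-7 (21); add 6.
Vertex order: 7, 2, 8, 5, 1, 4, 3, 6. The 7th vertex is 3.

3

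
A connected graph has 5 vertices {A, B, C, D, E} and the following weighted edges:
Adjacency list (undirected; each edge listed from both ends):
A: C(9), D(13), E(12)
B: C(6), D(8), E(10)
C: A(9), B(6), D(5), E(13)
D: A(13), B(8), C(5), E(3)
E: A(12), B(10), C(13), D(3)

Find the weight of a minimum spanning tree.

Grow the tree from C using Prim:
Step 1: frontier [C D 5, B C 6, A C 9, C E 13] → take C D (5); add D.
Step 2: frontier [B C 6, A C 9, C E 13, D E 3, B D 8, A D 13] → take D E (3); add E.
Step 3: frontier [B C 6, A C 9, B D 8, A D 13, B E 10, A E 12] → take B C (6); add B.
Step 4: frontier [A C 9, A D 13, A E 12] → take A C (9); add A.
MST edges: C D, D E, B C, A C; total weight 5+3+6+9 = 23.

23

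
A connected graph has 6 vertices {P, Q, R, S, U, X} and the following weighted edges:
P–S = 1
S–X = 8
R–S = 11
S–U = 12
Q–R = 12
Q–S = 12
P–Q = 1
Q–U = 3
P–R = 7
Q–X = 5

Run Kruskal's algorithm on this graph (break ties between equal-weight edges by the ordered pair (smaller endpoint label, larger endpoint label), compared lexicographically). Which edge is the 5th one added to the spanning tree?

P-R

Sort edges by weight, then run Kruskal:
P–Q (1): add. Components now {P,Q} {X} {U} {R} {S}
P–S (1): add. Components now {P,Q,S} {X} {U} {R}
Q–U (3): add. Components now {P,Q,S,U} {X} {R}
Q–X (5): add. Components now {P,Q,S,U,X} {R}
P–R (7): add. Components now {P,Q,R,S,U,X}
The 5th edge added is P–R.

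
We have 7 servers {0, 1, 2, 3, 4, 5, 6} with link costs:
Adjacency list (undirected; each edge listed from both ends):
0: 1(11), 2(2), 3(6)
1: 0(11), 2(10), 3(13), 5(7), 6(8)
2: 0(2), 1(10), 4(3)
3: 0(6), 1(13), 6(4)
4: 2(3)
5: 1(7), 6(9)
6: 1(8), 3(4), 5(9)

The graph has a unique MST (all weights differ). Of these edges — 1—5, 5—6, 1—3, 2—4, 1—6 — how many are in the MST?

3

Kruskal's algorithm — process edges by increasing weight (ties by edge label):
0—2 (2): add. Components now {0,2} {1} {3} {4} {5} {6}
2—4 (3): add. Components now {0,2,4} {1} {3} {5} {6}
3—6 (4): add. Components now {0,2,4} {1} {3,6} {5}
0—3 (6): add. Components now {0,2,3,4,6} {1} {5}
1—5 (7): add. Components now {0,2,3,4,6} {1,5}
1—6 (8): add. Components now {0,1,2,3,4,5,6}
MST edge set: {0—2, 2—4, 3—6, 0—3, 1—5, 1—6}.
Of the listed edges, {1—5, 2—4, 1—6} are in the MST → 3.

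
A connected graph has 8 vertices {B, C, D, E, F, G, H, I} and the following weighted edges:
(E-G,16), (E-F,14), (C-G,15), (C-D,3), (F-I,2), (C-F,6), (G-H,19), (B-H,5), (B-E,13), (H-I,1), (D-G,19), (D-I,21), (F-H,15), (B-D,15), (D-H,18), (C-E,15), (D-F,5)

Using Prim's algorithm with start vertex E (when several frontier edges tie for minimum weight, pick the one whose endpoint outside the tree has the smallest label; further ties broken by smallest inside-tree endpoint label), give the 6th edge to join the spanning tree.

Prim's algorithm from E:
Step 1: cheapest edge leaving the tree is B-E (13); add B.
Step 2: cheapest edge leaving the tree is B-H (5); add H.
Step 3: cheapest edge leaving the tree is H-I (1); add I.
Step 4: cheapest edge leaving the tree is F-I (2); add F.
Step 5: cheapest edge leaving the tree is D-F (5); add D.
Step 6: cheapest edge leaving the tree is C-D (3); add C.
Step 7: cheapest edge leaving the tree is C-G (15); add G.
The 6th edge added is C-D.

C-D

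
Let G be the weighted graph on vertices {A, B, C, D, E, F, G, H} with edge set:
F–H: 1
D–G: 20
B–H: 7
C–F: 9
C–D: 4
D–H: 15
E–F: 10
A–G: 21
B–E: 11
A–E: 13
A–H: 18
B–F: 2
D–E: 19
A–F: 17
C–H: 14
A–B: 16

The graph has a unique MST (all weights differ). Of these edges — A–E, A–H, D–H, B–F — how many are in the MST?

2

Kruskal: consider edges lightest-first.
F–H (1): add — endpoints in different components.
B–F (2): add — endpoints in different components.
C–D (4): add — endpoints in different components.
B–H (7): skip — B and H already connected.
C–F (9): add — endpoints in different components.
E–F (10): add — endpoints in different components.
B–E (11): skip — B and E already connected.
A–E (13): add — endpoints in different components.
C–H (14): skip — C and H already connected.
D–H (15): skip — D and H already connected.
A–B (16): skip — A and B already connected.
A–F (17): skip — A and F already connected.
A–H (18): skip — A and H already connected.
D–E (19): skip — D and E already connected.
D–G (20): add — endpoints in different components.
MST edge set: {F–H, B–F, C–D, C–F, E–F, A–E, D–G}.
Of the listed edges, {A–E, B–F} are in the MST → 2.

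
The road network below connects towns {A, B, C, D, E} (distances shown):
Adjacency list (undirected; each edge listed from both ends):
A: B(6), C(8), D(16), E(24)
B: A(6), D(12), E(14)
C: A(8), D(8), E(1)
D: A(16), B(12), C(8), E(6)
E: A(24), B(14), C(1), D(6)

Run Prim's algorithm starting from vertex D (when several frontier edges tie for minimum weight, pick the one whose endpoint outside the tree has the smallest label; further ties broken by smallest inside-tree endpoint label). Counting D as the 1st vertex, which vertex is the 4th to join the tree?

A

Grow the tree from D using Prim:
Step 1: frontier [D E 6, C D 8, B D 12, A D 16] → take D E (6); add E.
Step 2: frontier [C D 8, B D 12, A D 16, C E 1, B E 14, A E 24] → take C E (1); add C.
Step 3: frontier [A C 8, B D 12, A D 16, B E 14, A E 24] → take A C (8); add A.
Step 4: frontier [A B 6, B D 12, B E 14] → take A B (6); add B.
Vertex order: D, E, C, A, B. The 4th vertex is A.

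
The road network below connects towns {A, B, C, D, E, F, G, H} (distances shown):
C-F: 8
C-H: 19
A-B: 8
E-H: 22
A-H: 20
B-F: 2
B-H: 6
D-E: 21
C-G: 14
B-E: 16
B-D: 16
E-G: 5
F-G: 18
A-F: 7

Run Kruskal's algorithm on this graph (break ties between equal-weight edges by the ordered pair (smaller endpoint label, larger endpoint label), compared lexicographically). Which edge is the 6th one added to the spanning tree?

C-G

Kruskal's algorithm — process edges by increasing weight (ties by edge label):
B-F (2): add — endpoints in different components.
E-G (5): add — endpoints in different components.
B-H (6): add — endpoints in different components.
A-F (7): add — endpoints in different components.
A-B (8): skip — A and B already connected.
C-F (8): add — endpoints in different components.
C-G (14): add — endpoints in different components.
B-D (16): add — endpoints in different components.
The 6th edge added is C-G.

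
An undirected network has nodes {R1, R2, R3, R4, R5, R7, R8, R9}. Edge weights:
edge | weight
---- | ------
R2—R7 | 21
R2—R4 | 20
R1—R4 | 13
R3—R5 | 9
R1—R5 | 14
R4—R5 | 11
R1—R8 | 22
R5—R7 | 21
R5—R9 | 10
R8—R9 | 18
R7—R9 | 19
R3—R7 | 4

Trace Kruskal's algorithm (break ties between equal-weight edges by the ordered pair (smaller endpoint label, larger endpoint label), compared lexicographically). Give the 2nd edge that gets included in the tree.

Sort edges by weight, then run Kruskal:
R3—R7 (4): add — endpoints in different components.
R3—R5 (9): add — endpoints in different components.
R5—R9 (10): add — endpoints in different components.
R4—R5 (11): add — endpoints in different components.
R1—R4 (13): add — endpoints in different components.
R1—R5 (14): skip — R1 and R5 already connected.
R8—R9 (18): add — endpoints in different components.
R7—R9 (19): skip — R7 and R9 already connected.
R2—R4 (20): add — endpoints in different components.
The 2nd edge added is R3—R5.

R3-R5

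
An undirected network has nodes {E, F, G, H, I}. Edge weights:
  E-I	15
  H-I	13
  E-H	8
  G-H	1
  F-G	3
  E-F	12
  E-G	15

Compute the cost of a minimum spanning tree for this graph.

Kruskal's algorithm — process edges by increasing weight (ties by edge label):
G-H (1): add — endpoints in different components.
F-G (3): add — endpoints in different components.
E-H (8): add — endpoints in different components.
E-F (12): skip — E and F already connected.
H-I (13): add — endpoints in different components.
MST edges: G-H, F-G, E-H, H-I; total weight 1+3+8+13 = 25.

25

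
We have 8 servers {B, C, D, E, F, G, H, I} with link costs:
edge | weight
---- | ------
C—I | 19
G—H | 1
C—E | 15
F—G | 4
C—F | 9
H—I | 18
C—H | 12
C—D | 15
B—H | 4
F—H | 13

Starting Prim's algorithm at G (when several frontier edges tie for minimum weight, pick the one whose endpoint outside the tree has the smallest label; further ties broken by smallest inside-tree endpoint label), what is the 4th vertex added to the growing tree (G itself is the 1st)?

Prim, starting at G.
Step 1: frontier [G—H 1, F—G 4] → take G—H (1); add H.
Step 2: frontier [F—G 4, B—H 4, C—H 12, F—H 13, H—I 18] → take B—H (4); add B.
Step 3: frontier [F—G 4, C—H 12, F—H 13, H—I 18] → take F—G (4); add F.
Step 4: frontier [C—F 9, C—H 12, H—I 18] → take C—F (9); add C.
Step 5: frontier [C—D 15, C—E 15, C—I 19, H—I 18] → take C—D (15); add D.
Step 6: frontier [C—E 15, C—I 19, H—I 18] → take C—E (15); add E.
Step 7: frontier [C—I 19, H—I 18] → take H—I (18); add I.
Vertex order: G, H, B, F, C, D, E, I. The 4th vertex is F.

F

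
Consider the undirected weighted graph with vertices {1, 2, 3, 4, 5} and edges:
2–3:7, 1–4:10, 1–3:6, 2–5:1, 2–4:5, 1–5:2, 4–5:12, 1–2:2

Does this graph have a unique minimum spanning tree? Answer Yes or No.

No

Kruskal: consider edges lightest-first.
2–5 (1): add. Components now {1} {2,5} {3} {4}
1–2 (2): add. Components now {1,2,5} {3} {4}
1–5 (2): skip — 1 and 5 already connected.
2–4 (5): add. Components now {1,2,4,5} {3}
1–3 (6): add. Components now {1,2,3,4,5}
Non-tree edge 1–5 has weight 2, equal to the heaviest edge on its tree cycle — swapping gives another MST of the same weight. Not unique.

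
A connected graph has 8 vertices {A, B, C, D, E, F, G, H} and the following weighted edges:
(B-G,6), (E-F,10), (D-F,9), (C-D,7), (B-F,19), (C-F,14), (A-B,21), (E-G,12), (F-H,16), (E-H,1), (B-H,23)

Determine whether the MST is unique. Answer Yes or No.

Kruskal: consider edges lightest-first.
E-H (1): add — endpoints in different components.
B-G (6): add — endpoints in different components.
C-D (7): add — endpoints in different components.
D-F (9): add — endpoints in different components.
E-F (10): add — endpoints in different components.
E-G (12): add — endpoints in different components.
C-F (14): skip — C and F already connected.
F-H (16): skip — F and H already connected.
B-F (19): skip — B and F already connected.
A-B (21): add — endpoints in different components.
Every non-tree edge has weight strictly greater than the heaviest edge on the tree path between its endpoints, so the MST is unique.

Yes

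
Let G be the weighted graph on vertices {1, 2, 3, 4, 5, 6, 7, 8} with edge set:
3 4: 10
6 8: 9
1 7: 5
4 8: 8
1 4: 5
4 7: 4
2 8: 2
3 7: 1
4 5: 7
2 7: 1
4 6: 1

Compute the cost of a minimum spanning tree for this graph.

21

Kruskal's algorithm — process edges by increasing weight (ties by edge label):
2 7 (1): add — endpoints in different components.
3 7 (1): add — endpoints in different components.
4 6 (1): add — endpoints in different components.
2 8 (2): add — endpoints in different components.
4 7 (4): add — endpoints in different components.
1 4 (5): add — endpoints in different components.
1 7 (5): skip — 1 and 7 already connected.
4 5 (7): add — endpoints in different components.
MST edges: 2 7, 3 7, 4 6, 2 8, 4 7, 1 4, 4 5; total weight 1+1+1+2+4+5+7 = 21.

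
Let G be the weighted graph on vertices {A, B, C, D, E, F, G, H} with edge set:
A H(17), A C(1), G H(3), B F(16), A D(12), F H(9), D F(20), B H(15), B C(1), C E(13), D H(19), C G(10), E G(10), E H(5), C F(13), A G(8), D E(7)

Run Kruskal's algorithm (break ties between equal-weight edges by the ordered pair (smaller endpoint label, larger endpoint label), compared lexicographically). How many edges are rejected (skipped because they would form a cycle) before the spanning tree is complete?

Kruskal: consider edges lightest-first.
A C (1): add — endpoints in different components.
B C (1): add — endpoints in different components.
G H (3): add — endpoints in different components.
E H (5): add — endpoints in different components.
D E (7): add — endpoints in different components.
A G (8): add — endpoints in different components.
F H (9): add — endpoints in different components.
Edges rejected before the tree was complete: 0.

0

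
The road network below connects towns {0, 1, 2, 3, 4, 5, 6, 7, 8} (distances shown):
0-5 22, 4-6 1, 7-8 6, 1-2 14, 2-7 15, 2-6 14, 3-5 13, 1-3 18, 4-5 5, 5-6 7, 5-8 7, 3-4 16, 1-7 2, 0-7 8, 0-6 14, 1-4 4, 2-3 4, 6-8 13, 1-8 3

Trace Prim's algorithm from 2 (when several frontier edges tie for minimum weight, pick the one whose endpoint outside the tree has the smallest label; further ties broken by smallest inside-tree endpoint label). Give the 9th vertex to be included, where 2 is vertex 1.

Grow the tree from 2 using Prim:
Step 1: cheapest edge leaving the tree is 2-3 (4); add 3.
Step 2: cheapest edge leaving the tree is 3-5 (13); add 5.
Step 3: cheapest edge leaving the tree is 4-5 (5); add 4.
Step 4: cheapest edge leaving the tree is 4-6 (1); add 6.
Step 5: cheapest edge leaving the tree is 1-4 (4); add 1.
Step 6: cheapest edge leaving the tree is 1-7 (2); add 7.
Step 7: cheapest edge leaving the tree is 1-8 (3); add 8.
Step 8: cheapest edge leaving the tree is 0-7 (8); add 0.
Vertex order: 2, 3, 5, 4, 6, 1, 7, 8, 0. The 9th vertex is 0.

0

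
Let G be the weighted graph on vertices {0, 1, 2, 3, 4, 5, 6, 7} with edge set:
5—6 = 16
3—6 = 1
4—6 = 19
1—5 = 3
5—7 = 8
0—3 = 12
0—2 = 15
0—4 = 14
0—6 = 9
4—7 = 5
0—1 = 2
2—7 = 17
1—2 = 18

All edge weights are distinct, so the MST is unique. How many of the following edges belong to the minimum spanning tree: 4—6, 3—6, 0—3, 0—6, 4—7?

3

Kruskal: consider edges lightest-first.
3—6 (1): add — endpoints in different components.
0—1 (2): add — endpoints in different components.
1—5 (3): add — endpoints in different components.
4—7 (5): add — endpoints in different components.
5—7 (8): add — endpoints in different components.
0—6 (9): add — endpoints in different components.
0—3 (12): skip — 0 and 3 already connected.
0—4 (14): skip — 0 and 4 already connected.
0—2 (15): add — endpoints in different components.
MST edge set: {3—6, 0—1, 1—5, 4—7, 5—7, 0—6, 0—2}.
Of the listed edges, {3—6, 0—6, 4—7} are in the MST → 3.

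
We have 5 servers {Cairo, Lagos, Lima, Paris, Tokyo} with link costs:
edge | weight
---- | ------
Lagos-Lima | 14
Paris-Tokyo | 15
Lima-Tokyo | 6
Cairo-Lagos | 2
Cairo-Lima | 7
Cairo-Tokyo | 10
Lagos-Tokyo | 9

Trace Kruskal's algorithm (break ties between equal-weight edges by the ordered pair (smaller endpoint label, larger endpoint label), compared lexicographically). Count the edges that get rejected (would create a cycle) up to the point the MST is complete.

3

Sort edges by weight, then run Kruskal:
Cairo-Lagos (2): add — endpoints in different components.
Lima-Tokyo (6): add — endpoints in different components.
Cairo-Lima (7): add — endpoints in different components.
Lagos-Tokyo (9): skip — Lagos and Tokyo already connected.
Cairo-Tokyo (10): skip — Cairo and Tokyo already connected.
Lagos-Lima (14): skip — Lagos and Lima already connected.
Paris-Tokyo (15): add — endpoints in different components.
Edges rejected before the tree was complete: 3.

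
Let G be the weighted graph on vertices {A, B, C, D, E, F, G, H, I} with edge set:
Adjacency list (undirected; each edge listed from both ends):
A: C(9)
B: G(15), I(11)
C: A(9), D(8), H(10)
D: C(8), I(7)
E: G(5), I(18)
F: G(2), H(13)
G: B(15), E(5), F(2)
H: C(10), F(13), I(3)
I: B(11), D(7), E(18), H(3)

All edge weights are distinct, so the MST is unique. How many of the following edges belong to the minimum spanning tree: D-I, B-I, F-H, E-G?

Kruskal's algorithm — process edges by increasing weight (ties by edge label):
F-G (2): add — endpoints in different components.
H-I (3): add — endpoints in different components.
E-G (5): add — endpoints in different components.
D-I (7): add — endpoints in different components.
C-D (8): add — endpoints in different components.
A-C (9): add — endpoints in different components.
C-H (10): skip — C and H already connected.
B-I (11): add — endpoints in different components.
F-H (13): add — endpoints in different components.
MST edge set: {F-G, H-I, E-G, D-I, C-D, A-C, B-I, F-H}.
Of the listed edges, {D-I, B-I, F-H, E-G} are in the MST → 4.

4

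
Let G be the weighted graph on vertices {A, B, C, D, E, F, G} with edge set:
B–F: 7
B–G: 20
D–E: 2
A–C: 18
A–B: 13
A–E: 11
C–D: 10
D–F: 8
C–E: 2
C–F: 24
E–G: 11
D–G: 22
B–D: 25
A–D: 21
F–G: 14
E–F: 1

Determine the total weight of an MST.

34

Prim, starting at B.
Step 1: cheapest edge leaving the tree is B–F (7); add F.
Step 2: cheapest edge leaving the tree is E–F (1); add E.
Step 3: cheapest edge leaving the tree is C–E (2); add C.
Step 4: cheapest edge leaving the tree is D–E (2); add D.
Step 5: cheapest edge leaving the tree is A–E (11); add A.
Step 6: cheapest edge leaving the tree is E–G (11); add G.
MST edges: B–F, E–F, C–E, D–E, A–E, E–G; total weight 7+1+2+2+11+11 = 34.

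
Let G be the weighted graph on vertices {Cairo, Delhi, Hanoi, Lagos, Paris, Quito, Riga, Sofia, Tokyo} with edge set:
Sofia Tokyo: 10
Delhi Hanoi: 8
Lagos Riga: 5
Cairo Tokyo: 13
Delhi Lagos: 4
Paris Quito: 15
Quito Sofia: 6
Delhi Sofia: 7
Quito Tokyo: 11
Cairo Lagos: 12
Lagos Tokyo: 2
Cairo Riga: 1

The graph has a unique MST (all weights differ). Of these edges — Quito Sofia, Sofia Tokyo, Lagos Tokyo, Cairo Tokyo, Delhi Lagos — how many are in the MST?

3

Kruskal's algorithm — process edges by increasing weight (ties by edge label):
Cairo Riga (1): add — endpoints in different components.
Lagos Tokyo (2): add — endpoints in different components.
Delhi Lagos (4): add — endpoints in different components.
Lagos Riga (5): add — endpoints in different components.
Quito Sofia (6): add — endpoints in different components.
Delhi Sofia (7): add — endpoints in different components.
Delhi Hanoi (8): add — endpoints in different components.
Sofia Tokyo (10): skip — Sofia and Tokyo already connected.
Quito Tokyo (11): skip — Quito and Tokyo already connected.
Cairo Lagos (12): skip — Lagos and Cairo already connected.
Cairo Tokyo (13): skip — Cairo and Tokyo already connected.
Paris Quito (15): add — endpoints in different components.
MST edge set: {Cairo Riga, Lagos Tokyo, Delhi Lagos, Lagos Riga, Quito Sofia, Delhi Sofia, Delhi Hanoi, Paris Quito}.
Of the listed edges, {Quito Sofia, Lagos Tokyo, Delhi Lagos} are in the MST → 3.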